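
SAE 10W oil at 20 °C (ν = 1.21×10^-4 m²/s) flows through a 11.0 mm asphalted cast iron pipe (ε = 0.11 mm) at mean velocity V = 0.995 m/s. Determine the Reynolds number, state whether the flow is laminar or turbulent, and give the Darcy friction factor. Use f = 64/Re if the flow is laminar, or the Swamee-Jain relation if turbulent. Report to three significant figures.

Re = VD/ν = 0.9950·0.0110/1.21×10^-4 = 90.5
Re < 2300 → laminar → f = 64/Re = 0.7075

Re ≈ 90.5; laminar; f = 64/Re ≈ 0.708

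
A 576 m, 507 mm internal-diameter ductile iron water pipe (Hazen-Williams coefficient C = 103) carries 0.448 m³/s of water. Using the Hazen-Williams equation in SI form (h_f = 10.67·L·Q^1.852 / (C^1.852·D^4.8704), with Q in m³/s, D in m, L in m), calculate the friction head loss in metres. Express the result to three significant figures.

h_f = 10.67·576·0.448^1.852 / (103^1.852·0.507^4.8704) = 7.107 m

h_f ≈ 7.11 m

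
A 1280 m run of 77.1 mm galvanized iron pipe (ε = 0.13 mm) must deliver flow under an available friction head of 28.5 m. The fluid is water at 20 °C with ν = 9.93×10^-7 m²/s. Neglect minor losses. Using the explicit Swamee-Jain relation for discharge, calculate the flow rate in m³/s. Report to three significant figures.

Q ≈ 0.00548 m³/s

Swamee-Jain (Type II): Q = -0.965·√(gD⁵h_f/L)·ln[ε/(3.7D) + √(3.17ν²L/(gD³h_f))]
√(gD⁵h_f/L) = √(9.81·0.0771⁵·28.5/1280) = 7.714×10^-4
ε/(3.7D) = 4.56×10^-4; √(3.17ν²L/(gD³h_f)) = 1.77×10^-4
Q = -0.965·7.714×10^-4·ln(6.324×10^-4) = 0.005483 m³/s
Check: V = 1.17 m/s, Re = 9.12×10^4, f = 0.02464, h_f = 28.8 m ≈ 28.5 m ✓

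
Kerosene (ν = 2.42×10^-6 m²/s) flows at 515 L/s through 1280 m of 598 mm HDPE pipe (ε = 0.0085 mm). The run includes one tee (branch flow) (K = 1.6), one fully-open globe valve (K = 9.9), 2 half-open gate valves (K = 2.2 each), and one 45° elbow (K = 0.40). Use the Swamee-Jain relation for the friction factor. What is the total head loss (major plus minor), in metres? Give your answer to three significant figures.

V = 4Q/(πD²) = 1.834 m/s; V²/2g = 0.1714 m
Re = 4.53×10^5, ε/D = 1.42×10^-5 → f = 0.01354 (Swamee-Jain)
Major: h_f = f(L/D)·V²/2g = 0.01354·2140·0.1714 = 4.966 m
Minor: ΣK = 16.3; h_m = ΣK·V²/2g = 2.793 m
Total H_L = 4.966 + 2.793 = 7.759 m

H_L ≈ 7.76 m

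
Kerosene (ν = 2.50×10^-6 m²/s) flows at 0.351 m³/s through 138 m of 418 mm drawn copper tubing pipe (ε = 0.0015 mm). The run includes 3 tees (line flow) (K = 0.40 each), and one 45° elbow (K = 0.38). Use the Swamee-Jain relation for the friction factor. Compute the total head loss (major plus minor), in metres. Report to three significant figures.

V = 4Q/(πD²) = 2.558 m/s; V²/2g = 0.3334 m
Re = 4.28×10^5, ε/D = 3.59×10^-6 → f = 0.01352 (Swamee-Jain)
Major: h_f = f(L/D)·V²/2g = 0.01352·330.1·0.3334 = 1.488 m
Minor: ΣK = 1.58; h_m = ΣK·V²/2g = 0.5269 m
Total H_L = 1.488 + 0.5269 = 2.015 m

H_L ≈ 2.01 m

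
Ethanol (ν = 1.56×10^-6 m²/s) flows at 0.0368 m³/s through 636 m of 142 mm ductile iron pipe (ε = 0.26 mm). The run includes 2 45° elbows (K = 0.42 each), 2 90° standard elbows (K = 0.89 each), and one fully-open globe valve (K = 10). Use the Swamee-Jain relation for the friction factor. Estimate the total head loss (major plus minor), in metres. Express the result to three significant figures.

V = 4Q/(πD²) = 2.324 m/s; V²/2g = 0.2752 m
Re = 2.12×10^5, ε/D = 0.00183 → f = 0.02395 (Swamee-Jain)
Major: h_f = f(L/D)·V²/2g = 0.02395·4479·0.2752 = 29.52 m
Minor: ΣK = 12.6; h_m = ΣK·V²/2g = 3.473 m
Total H_L = 29.52 + 3.473 = 32.99 m

H_L ≈ 33.0 m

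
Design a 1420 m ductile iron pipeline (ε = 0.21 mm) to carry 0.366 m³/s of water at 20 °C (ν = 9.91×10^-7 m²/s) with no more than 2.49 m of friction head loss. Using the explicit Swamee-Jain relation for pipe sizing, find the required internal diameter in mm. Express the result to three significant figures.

D ≈ 644 mm

Swamee-Jain (Type III): D = 0.66·[ε^1.25·(LQ²/(gh_f))^4.75 + ν·Q^9.4·(L/(gh_f))^5.2]^0.04
LQ²/(gh_f) = 7.787; L/(gh_f) = 58.13
Term 1 = ε^1.25·(…)^4.75 = 0.433; Term 2 = ν·Q^9.4·(…)^5.2 = 0.117
D = 0.66·(0.433 + 0.117)^0.04 = 0.6444 m = 644 mm
Check: V = 1.12 m/s, Re = 7.30×10^5, f = 0.01621, h_f = 2.29 m ≈ 2.49 m ✓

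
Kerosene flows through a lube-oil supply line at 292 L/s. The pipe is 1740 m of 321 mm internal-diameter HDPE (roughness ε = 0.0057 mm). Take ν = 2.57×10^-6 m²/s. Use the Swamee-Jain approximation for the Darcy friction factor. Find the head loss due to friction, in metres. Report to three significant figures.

h_f ≈ 48.9 m

V = 4Q/(πD²) = 4·0.292/(π·0.321²) = 3.608 m/s
Re = VD/ν = 3.608·0.321/2.57×10^-6 = 4.51×10^5 → turbulent
ε/D = 0.0057/321 = 1.78×10^-5
Swamee-Jain: f = 0.01360
h_f = f(L/D)V²/(2g) = 0.01360·(1740/0.321)·3.608²/(2·9.81) = 48.92 m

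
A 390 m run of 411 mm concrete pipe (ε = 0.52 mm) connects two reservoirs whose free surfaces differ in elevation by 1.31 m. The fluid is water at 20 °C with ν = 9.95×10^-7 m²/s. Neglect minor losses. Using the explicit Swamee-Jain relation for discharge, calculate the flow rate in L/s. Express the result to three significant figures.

Swamee-Jain (Type II): Q = -0.965·√(gD⁵h_f/L)·ln[ε/(3.7D) + √(3.17ν²L/(gD³h_f))]
√(gD⁵h_f/L) = √(9.81·0.411⁵·1.31/390) = 0.01966
ε/(3.7D) = 3.42×10^-4; √(3.17ν²L/(gD³h_f)) = 3.70×10^-5
Q = -0.965·0.01966·ln(3.790×10^-4) = 0.1494 m³/s
Check: V = 1.13 m/s, Re = 4.65×10^5, f = 0.02148, h_f = 1.32 m ≈ 1.31 m ✓

Q ≈ 149 L/s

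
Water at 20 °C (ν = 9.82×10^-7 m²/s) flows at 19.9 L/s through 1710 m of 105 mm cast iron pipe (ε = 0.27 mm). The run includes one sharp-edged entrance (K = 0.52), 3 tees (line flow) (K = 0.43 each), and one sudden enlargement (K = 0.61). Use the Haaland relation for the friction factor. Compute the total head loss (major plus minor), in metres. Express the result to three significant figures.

V = 4Q/(πD²) = 2.298 m/s; V²/2g = 0.2692 m
Re = 2.46×10^5, ε/D = 0.00257 → f = 0.02566 (Haaland)
Major: h_f = f(L/D)·V²/2g = 0.02566·16286·0.2692 = 112.5 m
Minor: ΣK = 2.42; h_m = ΣK·V²/2g = 0.6515 m
Total H_L = 112.5 + 0.6515 = 113.2 m

H_L ≈ 113 m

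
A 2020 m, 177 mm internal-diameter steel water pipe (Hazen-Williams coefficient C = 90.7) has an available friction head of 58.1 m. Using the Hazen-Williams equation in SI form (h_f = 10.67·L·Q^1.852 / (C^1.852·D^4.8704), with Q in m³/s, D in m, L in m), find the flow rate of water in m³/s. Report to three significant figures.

Rearranging: Q = [h_f·C^1.852·D^4.8704 / (10.67·L)]^(1/1.852)
Q = [58.1·90.7^1.852·0.177^4.8704 / (10.67·2020)]^0.540 = 0.03914 m³/s

Q ≈ 0.0391 m³/s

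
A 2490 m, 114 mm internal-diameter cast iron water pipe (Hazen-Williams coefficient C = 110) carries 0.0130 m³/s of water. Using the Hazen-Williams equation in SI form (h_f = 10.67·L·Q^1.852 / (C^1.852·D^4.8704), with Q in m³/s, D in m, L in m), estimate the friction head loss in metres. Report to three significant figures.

h_f ≈ 55.5 m

h_f = 10.67·2490·0.0130^1.852 / (110^1.852·0.114^4.8704) = 55.46 m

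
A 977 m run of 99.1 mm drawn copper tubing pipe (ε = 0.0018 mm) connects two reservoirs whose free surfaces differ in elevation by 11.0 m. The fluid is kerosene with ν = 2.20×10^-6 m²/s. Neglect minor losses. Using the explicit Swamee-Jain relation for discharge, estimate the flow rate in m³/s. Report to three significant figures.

Q ≈ 0.00780 m³/s

Swamee-Jain (Type II): Q = -0.965·√(gD⁵h_f/L)·ln[ε/(3.7D) + √(3.17ν²L/(gD³h_f))]
√(gD⁵h_f/L) = √(9.81·0.0991⁵·11.0/977) = 0.001027
ε/(3.7D) = 4.91×10^-6; √(3.17ν²L/(gD³h_f)) = 3.78×10^-4
Q = -0.965·0.001027·ln(3.827×10^-4) = 0.007801 m³/s
Check: V = 1.01 m/s, Re = 4.56×10^4, f = 0.02127, h_f = 10.9 m ≈ 11.0 m ✓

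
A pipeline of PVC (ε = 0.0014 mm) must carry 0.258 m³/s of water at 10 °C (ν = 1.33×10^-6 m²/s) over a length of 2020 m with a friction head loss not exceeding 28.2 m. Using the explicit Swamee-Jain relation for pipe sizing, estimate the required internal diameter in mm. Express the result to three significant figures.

Swamee-Jain (Type III): D = 0.66·[ε^1.25·(LQ²/(gh_f))^4.75 + ν·Q^9.4·(L/(gh_f))^5.2]^0.04
LQ²/(gh_f) = 0.4860; L/(gh_f) = 7.302
Term 1 = ε^1.25·(…)^4.75 = 1.56×10^-9; Term 2 = ν·Q^9.4·(…)^5.2 = 1.21×10^-7
D = 0.66·(1.56×10^-9 + 1.21×10^-7)^0.04 = 0.3492 m = 349 mm
Check: V = 2.69 m/s, Re = 7.07×10^5, f = 0.01240, h_f = 26.5 m ≈ 28.2 m ✓

D ≈ 349 mm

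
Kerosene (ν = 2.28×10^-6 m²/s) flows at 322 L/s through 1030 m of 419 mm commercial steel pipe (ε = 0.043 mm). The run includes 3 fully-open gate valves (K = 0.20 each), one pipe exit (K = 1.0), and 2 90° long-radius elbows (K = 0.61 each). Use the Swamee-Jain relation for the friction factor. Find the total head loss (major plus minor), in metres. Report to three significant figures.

V = 4Q/(πD²) = 2.335 m/s; V²/2g = 0.2780 m
Re = 4.29×10^5, ε/D = 1.03×10^-4 → f = 0.01476 (Swamee-Jain)
Major: h_f = f(L/D)·V²/2g = 0.01476·2458·0.2780 = 10.09 m
Minor: ΣK = 2.82; h_m = ΣK·V²/2g = 0.7838 m
Total H_L = 10.09 + 0.7838 = 10.87 m

H_L ≈ 10.9 m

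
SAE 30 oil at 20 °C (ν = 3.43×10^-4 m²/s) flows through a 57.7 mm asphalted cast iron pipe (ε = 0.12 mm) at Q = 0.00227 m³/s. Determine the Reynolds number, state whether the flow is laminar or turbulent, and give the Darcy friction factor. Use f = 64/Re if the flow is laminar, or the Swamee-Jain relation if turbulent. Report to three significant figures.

Re ≈ 146; laminar; f = 64/Re ≈ 0.438

V = 4Q/(πD²) = 0.8681 m/s
Re = VD/ν = 0.8681·0.0577/3.43×10^-4 = 146
Re < 2300 → laminar → f = 64/Re = 0.4382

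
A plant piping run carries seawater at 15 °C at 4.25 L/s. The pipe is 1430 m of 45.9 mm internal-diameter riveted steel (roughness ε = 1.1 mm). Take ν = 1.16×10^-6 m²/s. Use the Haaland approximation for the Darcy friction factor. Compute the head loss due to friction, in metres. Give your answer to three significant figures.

h_f ≈ 551 m

V = 4Q/(πD²) = 4·0.00425/(π·0.0459²) = 2.568 m/s
Re = VD/ν = 2.568·0.0459/1.16×10^-6 = 1.02×10^5 → turbulent
ε/D = 1.1/45.9 = 0.0240
Haaland: f = 0.05264
h_f = f(L/D)V²/(2g) = 0.05264·(1430/0.0459)·2.568²/(2·9.81) = 551.4 m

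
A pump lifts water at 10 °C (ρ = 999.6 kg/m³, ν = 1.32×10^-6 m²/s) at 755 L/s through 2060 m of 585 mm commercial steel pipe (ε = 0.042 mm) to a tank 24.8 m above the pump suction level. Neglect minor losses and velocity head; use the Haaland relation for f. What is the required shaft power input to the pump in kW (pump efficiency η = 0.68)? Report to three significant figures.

V = 4Q/(πD²) = 2.809 m/s; Re = 1.24×10^6; ε/D = 7.18×10^-5; f = 0.01264
h_f = f(L/D)V²/2g = 17.89 m
Total head H = z + h_f = 24.8 + 17.89 = 42.69 m
P_hyd = ρgQH = 999.6·9.81·0.755·42.69 = 316.1 kW
P_shaft = P_hyd/η = 316.1/0.68 = 464.8 kW

P_shaft ≈ 465 kW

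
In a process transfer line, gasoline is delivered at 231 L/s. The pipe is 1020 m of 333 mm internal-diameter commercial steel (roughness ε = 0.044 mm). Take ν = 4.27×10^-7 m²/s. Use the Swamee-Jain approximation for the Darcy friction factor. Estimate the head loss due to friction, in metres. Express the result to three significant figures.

V = 4Q/(πD²) = 4·0.231/(π·0.333²) = 2.652 m/s
Re = VD/ν = 2.652·0.333/4.27×10^-7 = 2.07×10^6 → turbulent
ε/D = 0.044/333 = 1.32×10^-4
Swamee-Jain: f = 0.01338
h_f = f(L/D)V²/(2g) = 0.01338·(1020/0.333)·2.652²/(2·9.81) = 14.70 m

h_f ≈ 14.7 m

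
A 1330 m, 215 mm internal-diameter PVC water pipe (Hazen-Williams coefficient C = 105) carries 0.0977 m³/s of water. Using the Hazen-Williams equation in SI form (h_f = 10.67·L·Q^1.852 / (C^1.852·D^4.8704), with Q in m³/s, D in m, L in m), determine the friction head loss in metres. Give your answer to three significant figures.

h_f = 10.67·1330·0.0977^1.852 / (105^1.852·0.215^4.8704) = 61.57 m

h_f ≈ 61.6 m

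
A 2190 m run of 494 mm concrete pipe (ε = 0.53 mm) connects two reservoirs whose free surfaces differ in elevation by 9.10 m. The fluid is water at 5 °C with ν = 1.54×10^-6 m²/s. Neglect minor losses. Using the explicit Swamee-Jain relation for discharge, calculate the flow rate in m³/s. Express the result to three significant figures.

Swamee-Jain (Type II): Q = -0.965·√(gD⁵h_f/L)·ln[ε/(3.7D) + √(3.17ν²L/(gD³h_f))]
√(gD⁵h_f/L) = √(9.81·0.494⁵·9.10/2190) = 0.03463
ε/(3.7D) = 2.90×10^-4; √(3.17ν²L/(gD³h_f)) = 3.91×10^-5
Q = -0.965·0.03463·ln(3.291×10^-4) = 0.2680 m³/s
Check: V = 1.40 m/s, Re = 4.49×10^5, f = 0.02073, h_f = 9.16 m ≈ 9.10 m ✓

Q ≈ 0.268 m³/s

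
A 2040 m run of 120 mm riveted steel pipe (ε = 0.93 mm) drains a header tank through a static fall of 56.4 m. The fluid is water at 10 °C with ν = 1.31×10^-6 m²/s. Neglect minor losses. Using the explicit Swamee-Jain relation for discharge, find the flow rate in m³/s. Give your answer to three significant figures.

Swamee-Jain (Type II): Q = -0.965·√(gD⁵h_f/L)·ln[ε/(3.7D) + √(3.17ν²L/(gD³h_f))]
√(gD⁵h_f/L) = √(9.81·0.120⁵·56.4/2040) = 0.002598
ε/(3.7D) = 0.00209; √(3.17ν²L/(gD³h_f)) = 1.08×10^-4
Q = -0.965·0.002598·ln(0.002202) = 0.01534 m³/s
Check: V = 1.36 m/s, Re = 1.24×10^5, f = 0.03563, h_f = 56.8 m ≈ 56.4 m ✓

Q ≈ 0.0153 m³/s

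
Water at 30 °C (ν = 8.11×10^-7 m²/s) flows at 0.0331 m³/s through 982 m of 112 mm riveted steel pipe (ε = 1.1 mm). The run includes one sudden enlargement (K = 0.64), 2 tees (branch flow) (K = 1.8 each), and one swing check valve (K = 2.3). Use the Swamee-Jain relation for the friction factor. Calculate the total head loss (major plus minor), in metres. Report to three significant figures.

V = 4Q/(πD²) = 3.360 m/s; V²/2g = 0.5753 m
Re = 4.64×10^5, ε/D = 0.00982 → f = 0.03789 (Swamee-Jain)
Major: h_f = f(L/D)·V²/2g = 0.03789·8768·0.5753 = 191.1 m
Minor: ΣK = 6.54; h_m = ΣK·V²/2g = 3.763 m
Total H_L = 191.1 + 3.763 = 194.9 m

H_L ≈ 195 m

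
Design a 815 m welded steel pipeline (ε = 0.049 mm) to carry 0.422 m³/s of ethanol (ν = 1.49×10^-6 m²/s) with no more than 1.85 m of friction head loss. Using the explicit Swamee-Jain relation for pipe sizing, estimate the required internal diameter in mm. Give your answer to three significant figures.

D ≈ 625 mm

Swamee-Jain (Type III): D = 0.66·[ε^1.25·(LQ²/(gh_f))^4.75 + ν·Q^9.4·(L/(gh_f))^5.2]^0.04
LQ²/(gh_f) = 7.997; L/(gh_f) = 44.91
Term 1 = ε^1.25·(…)^4.75 = 0.0797; Term 2 = ν·Q^9.4·(…)^5.2 = 0.175
D = 0.66·(0.0797 + 0.175)^0.04 = 0.6249 m = 625 mm
Check: V = 1.38 m/s, Re = 5.77×10^5, f = 0.01396, h_f = 1.76 m ≈ 1.85 m ✓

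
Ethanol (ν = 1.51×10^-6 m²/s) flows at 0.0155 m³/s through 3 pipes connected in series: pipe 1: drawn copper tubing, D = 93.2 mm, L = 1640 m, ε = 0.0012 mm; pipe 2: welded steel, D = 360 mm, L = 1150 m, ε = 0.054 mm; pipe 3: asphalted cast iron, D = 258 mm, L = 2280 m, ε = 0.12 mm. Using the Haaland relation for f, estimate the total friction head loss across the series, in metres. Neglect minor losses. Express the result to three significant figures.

Pipe 1: V = 2.272 m/s, Re = 1.40×10^5, ε/D = 1.29×10^-5, f = 0.01669, h_1 = f(L/D)V²/2g = 77.27 m
Pipe 2: V = 0.1523 m/s, Re = 3.63×10^4, ε/D = 1.50×10^-4, f = 0.02265, h_2 = f(L/D)V²/2g = 0.08550 m
Pipe 3: V = 0.2965 m/s, Re = 5.07×10^4, ε/D = 4.65×10^-4, f = 0.02209, h_3 = f(L/D)V²/2g = 0.8748 m
Series → Q common, losses add: H = Σh = 78.23 m

H ≈ 78.2 m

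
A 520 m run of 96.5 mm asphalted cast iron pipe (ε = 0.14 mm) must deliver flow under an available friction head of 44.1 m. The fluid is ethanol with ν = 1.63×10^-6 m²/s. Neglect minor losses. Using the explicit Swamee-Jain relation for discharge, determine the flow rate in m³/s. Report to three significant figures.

Q ≈ 0.0194 m³/s

Swamee-Jain (Type II): Q = -0.965·√(gD⁵h_f/L)·ln[ε/(3.7D) + √(3.17ν²L/(gD³h_f))]
√(gD⁵h_f/L) = √(9.81·0.0965⁵·44.1/520) = 0.002639
ε/(3.7D) = 3.92×10^-4; √(3.17ν²L/(gD³h_f)) = 1.06×10^-4
Q = -0.965·0.002639·ln(4.982×10^-4) = 0.01936 m³/s
Check: V = 2.65 m/s, Re = 1.57×10^5, f = 0.02310, h_f = 44.5 m ≈ 44.1 m ✓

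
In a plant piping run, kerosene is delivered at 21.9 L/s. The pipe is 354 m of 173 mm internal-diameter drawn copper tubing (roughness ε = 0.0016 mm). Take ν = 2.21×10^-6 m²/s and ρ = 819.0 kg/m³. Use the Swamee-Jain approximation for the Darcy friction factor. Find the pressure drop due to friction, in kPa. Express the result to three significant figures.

V = 4Q/(πD²) = 4·0.0219/(π·0.173²) = 0.9317 m/s
Re = VD/ν = 0.9317·0.173/2.21×10^-6 = 7.29×10^4 → turbulent
ε/D = 0.0016/173 = 9.25×10^-6
Swamee-Jain: f = 0.01915
h_f = f(L/D)V²/(2g) = 0.01915·(354/0.173)·0.9317²/(2·9.81) = 1.734 m
Δp = ρg·h_f = 819.0·9.81·1.734 = 13.93 kPa

Δp ≈ 13.9 kPa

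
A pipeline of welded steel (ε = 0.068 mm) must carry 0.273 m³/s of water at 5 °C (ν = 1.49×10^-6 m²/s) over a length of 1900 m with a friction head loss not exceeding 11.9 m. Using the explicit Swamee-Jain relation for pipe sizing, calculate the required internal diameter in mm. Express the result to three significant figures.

D ≈ 435 mm

Swamee-Jain (Type III): D = 0.66·[ε^1.25·(LQ²/(gh_f))^4.75 + ν·Q^9.4·(L/(gh_f))^5.2]^0.04
LQ²/(gh_f) = 1.213; L/(gh_f) = 16.28
Term 1 = ε^1.25·(…)^4.75 = 1.55×10^-5; Term 2 = ν·Q^9.4·(…)^5.2 = 1.49×10^-5
D = 0.66·(1.55×10^-5 + 1.49×10^-5)^0.04 = 0.4353 m = 435 mm
Check: V = 1.83 m/s, Re = 5.36×10^5, f = 0.01498, h_f = 11.2 m ≈ 11.9 m ✓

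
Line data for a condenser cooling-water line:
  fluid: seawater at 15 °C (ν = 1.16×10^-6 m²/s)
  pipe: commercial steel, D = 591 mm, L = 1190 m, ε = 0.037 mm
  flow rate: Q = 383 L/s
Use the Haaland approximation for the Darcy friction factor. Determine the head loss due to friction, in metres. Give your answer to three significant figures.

h_f ≈ 2.65 m

V = 4Q/(πD²) = 4·0.383/(π·0.591²) = 1.396 m/s
Re = VD/ν = 1.396·0.591/1.16×10^-6 = 7.11×10^5 → turbulent
ε/D = 0.037/591 = 6.26×10^-5
Haaland: f = 0.01322
h_f = f(L/D)V²/(2g) = 0.01322·(1190/0.591)·1.396²/(2·9.81) = 2.645 m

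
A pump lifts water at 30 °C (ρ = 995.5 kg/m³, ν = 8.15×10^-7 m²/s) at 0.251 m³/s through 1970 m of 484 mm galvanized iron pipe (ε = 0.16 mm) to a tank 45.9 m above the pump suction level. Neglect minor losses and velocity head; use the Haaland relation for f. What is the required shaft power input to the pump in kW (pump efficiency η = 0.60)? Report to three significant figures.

P_shaft ≈ 213 kW

V = 4Q/(πD²) = 1.364 m/s; Re = 8.10×10^5; ε/D = 3.31×10^-4; f = 0.01600
h_f = f(L/D)V²/2g = 6.178 m
Total head H = z + h_f = 45.9 + 6.178 = 52.08 m
P_hyd = ρgQH = 995.5·9.81·0.251·52.08 = 127.7 kW
P_shaft = P_hyd/η = 127.7/0.60 = 212.8 kW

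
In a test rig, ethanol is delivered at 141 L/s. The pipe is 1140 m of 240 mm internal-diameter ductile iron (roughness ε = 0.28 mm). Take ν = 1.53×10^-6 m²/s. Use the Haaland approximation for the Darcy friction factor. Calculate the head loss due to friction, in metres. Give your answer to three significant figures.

V = 4Q/(πD²) = 4·0.141/(π·0.240²) = 3.117 m/s
Re = VD/ν = 3.117·0.240/1.53×10^-6 = 4.89×10^5 → turbulent
ε/D = 0.28/240 = 0.00117
Haaland: f = 0.02091
h_f = f(L/D)V²/(2g) = 0.02091·(1140/0.240)·3.117²/(2·9.81) = 49.19 m

h_f ≈ 49.2 m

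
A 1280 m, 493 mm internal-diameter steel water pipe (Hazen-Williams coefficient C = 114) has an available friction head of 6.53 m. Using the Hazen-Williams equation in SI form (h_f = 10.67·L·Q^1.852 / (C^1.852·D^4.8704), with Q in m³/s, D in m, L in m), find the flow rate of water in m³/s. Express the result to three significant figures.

Rearranging: Q = [h_f·C^1.852·D^4.8704 / (10.67·L)]^(1/1.852)
Q = [6.53·114^1.852·0.493^4.8704 / (10.67·1280)]^0.540 = 0.2859 m³/s

Q ≈ 0.286 m³/s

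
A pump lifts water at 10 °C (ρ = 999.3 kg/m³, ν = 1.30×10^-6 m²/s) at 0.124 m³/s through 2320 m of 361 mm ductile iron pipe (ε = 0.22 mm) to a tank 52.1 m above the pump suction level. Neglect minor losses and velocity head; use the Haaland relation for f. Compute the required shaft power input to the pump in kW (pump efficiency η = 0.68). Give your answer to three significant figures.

V = 4Q/(πD²) = 1.211 m/s; Re = 3.36×10^5; ε/D = 6.09×10^-4; f = 0.01857
h_f = f(L/D)V²/2g = 8.925 m
Total head H = z + h_f = 52.1 + 8.925 = 61.03 m
P_hyd = ρgQH = 999.3·9.81·0.124·61.03 = 74.18 kW
P_shaft = P_hyd/η = 74.18/0.68 = 109.1 kW

P_shaft ≈ 109 kW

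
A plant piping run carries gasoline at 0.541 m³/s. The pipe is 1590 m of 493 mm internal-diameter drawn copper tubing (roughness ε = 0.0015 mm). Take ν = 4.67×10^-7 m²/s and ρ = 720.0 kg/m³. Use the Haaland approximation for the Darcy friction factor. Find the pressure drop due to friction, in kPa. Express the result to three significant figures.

Δp ≈ 91.6 kPa

V = 4Q/(πD²) = 4·0.541/(π·0.493²) = 2.834 m/s
Re = VD/ν = 2.834·0.493/4.67×10^-7 = 2.99×10^6 → turbulent
ε/D = 0.0015/493 = 3.04×10^-6
Haaland: f = 0.009824
h_f = f(L/D)V²/(2g) = 0.009824·(1590/0.493)·2.834²/(2·9.81) = 12.97 m
Δp = ρg·h_f = 720.0·9.81·12.97 = 91.61 kPa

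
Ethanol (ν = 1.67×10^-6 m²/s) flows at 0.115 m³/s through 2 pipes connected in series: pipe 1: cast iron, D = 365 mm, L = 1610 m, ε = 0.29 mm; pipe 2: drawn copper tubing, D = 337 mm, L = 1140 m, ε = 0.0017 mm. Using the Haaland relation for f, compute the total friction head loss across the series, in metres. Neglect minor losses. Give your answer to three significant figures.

H ≈ 9.62 m

Pipe 1: V = 1.099 m/s, Re = 2.40×10^5, ε/D = 7.95×10^-4, f = 0.01983, h_1 = f(L/D)V²/2g = 5.386 m
Pipe 2: V = 1.289 m/s, Re = 2.60×10^5, ε/D = 5.04×10^-6, f = 0.01477, h_2 = f(L/D)V²/2g = 4.233 m
Series → Q common, losses add: H = Σh = 9.619 m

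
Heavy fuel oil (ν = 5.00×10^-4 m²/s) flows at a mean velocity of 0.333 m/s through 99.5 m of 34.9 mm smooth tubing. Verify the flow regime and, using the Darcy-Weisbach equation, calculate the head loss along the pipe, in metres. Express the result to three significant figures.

Re = VD/ν = 0.333·0.03490/5.00×10^-4 = 23.2 → laminar (Re < 2300)
f = 64/Re = 2.753
h_f = f(L/D)V²/(2g) = 2.753·(99.5/0.03490)·0.333²/(2·9.81) = 44.37 m

h_f ≈ 44.4 m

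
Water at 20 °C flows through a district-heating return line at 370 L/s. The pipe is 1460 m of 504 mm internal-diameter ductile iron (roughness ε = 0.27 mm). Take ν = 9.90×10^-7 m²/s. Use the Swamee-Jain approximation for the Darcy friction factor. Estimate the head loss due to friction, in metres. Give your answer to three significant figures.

V = 4Q/(πD²) = 4·0.370/(π·0.504²) = 1.855 m/s
Re = VD/ν = 1.855·0.504/9.90×10^-7 = 9.44×10^5 → turbulent
ε/D = 0.27/504 = 5.36×10^-4
Swamee-Jain: f = 0.01757
h_f = f(L/D)V²/(2g) = 0.01757·(1460/0.504)·1.855²/(2·9.81) = 8.921 m

h_f ≈ 8.92 m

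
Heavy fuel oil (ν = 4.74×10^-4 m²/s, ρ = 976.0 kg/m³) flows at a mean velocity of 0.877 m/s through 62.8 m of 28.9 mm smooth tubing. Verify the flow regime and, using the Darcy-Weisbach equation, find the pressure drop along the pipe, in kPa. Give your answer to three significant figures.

Δp ≈ 976 kPa

Re = VD/ν = 0.877·0.02890/4.74×10^-4 = 53.5 → laminar (Re < 2300)
f = 64/Re = 1.197
h_f = f(L/D)V²/(2g) = 1.197·(62.8/0.02890)·0.877²/(2·9.81) = 102.0 m
Δp = ρg·h_f = 976.0·9.81·102.0 = 976.2 kPa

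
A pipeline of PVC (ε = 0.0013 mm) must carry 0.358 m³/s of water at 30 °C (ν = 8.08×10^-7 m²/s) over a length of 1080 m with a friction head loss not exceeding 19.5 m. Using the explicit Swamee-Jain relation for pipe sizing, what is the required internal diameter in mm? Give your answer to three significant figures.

Swamee-Jain (Type III): D = 0.66·[ε^1.25·(LQ²/(gh_f))^4.75 + ν·Q^9.4·(L/(gh_f))^5.2]^0.04
LQ²/(gh_f) = 0.7236; L/(gh_f) = 5.646
Term 1 = ε^1.25·(…)^4.75 = 9.44×10^-9; Term 2 = ν·Q^9.4·(…)^5.2 = 4.20×10^-7
D = 0.66·(9.44×10^-9 + 4.20×10^-7)^0.04 = 0.3672 m = 367 mm
Check: V = 3.38 m/s, Re = 1.54×10^6, f = 0.01093, h_f = 18.7 m ≈ 19.5 m ✓

D ≈ 367 mm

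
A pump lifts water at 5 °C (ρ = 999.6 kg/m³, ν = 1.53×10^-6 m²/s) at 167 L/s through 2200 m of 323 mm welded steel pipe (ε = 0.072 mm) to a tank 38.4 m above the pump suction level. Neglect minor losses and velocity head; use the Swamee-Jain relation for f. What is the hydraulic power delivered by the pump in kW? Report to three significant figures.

P_hyd ≈ 100 kW

V = 4Q/(πD²) = 2.038 m/s; Re = 4.30×10^5; ε/D = 2.23×10^-4; f = 0.01592
h_f = f(L/D)V²/2g = 22.96 m
Total head H = z + h_f = 38.4 + 22.96 = 61.36 m
P_hyd = ρgQH = 999.6·9.81·0.167·61.36 = 100.5 kW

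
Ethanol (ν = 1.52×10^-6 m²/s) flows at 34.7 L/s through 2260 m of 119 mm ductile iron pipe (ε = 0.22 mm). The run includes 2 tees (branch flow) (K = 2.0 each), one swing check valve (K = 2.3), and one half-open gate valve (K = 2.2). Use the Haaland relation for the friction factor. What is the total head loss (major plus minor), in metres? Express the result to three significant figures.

V = 4Q/(πD²) = 3.120 m/s; V²/2g = 0.4961 m
Re = 2.44×10^5, ε/D = 0.00185 → f = 0.02367 (Haaland)
Major: h_f = f(L/D)·V²/2g = 0.02367·18992·0.4961 = 223.0 m
Minor: ΣK = 8.50; h_m = ΣK·V²/2g = 4.217 m
Total H_L = 223.0 + 4.217 = 227.2 m

H_L ≈ 227 m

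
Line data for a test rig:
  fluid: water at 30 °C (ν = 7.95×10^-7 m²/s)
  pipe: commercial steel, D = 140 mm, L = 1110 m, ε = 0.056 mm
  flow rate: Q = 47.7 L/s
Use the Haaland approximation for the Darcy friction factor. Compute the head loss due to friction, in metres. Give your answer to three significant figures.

V = 4Q/(πD²) = 4·0.0477/(π·0.140²) = 3.099 m/s
Re = VD/ν = 3.099·0.140/7.95×10^-7 = 5.46×10^5 → turbulent
ε/D = 0.056/140 = 4.00×10^-4
Haaland: f = 0.01683
h_f = f(L/D)V²/(2g) = 0.01683·(1110/0.140)·3.099²/(2·9.81) = 65.31 m

h_f ≈ 65.3 m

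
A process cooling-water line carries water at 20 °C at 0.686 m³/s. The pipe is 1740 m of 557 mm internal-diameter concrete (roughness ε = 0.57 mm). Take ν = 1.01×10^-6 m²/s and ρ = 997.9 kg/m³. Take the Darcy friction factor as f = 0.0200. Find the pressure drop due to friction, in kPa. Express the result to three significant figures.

V = 4Q/(πD²) = 4·0.686/(π·0.557²) = 2.815 m/s
h_f = f(L/D)V²/(2g) = 0.02000·(1740/0.557)·2.815²/(2·9.81) = 25.24 m
Δp = ρg·h_f = 997.9·9.81·25.24 = 247.1 kPa

Δp ≈ 247 kPa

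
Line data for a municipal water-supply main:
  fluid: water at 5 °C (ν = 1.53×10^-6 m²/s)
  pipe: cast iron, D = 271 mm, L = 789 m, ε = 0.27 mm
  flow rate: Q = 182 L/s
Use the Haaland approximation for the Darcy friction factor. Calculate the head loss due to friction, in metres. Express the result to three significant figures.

V = 4Q/(πD²) = 4·0.182/(π·0.271²) = 3.155 m/s
Re = VD/ν = 3.155·0.271/1.53×10^-6 = 5.59×10^5 → turbulent
ε/D = 0.27/271 = 9.96×10^-4
Haaland: f = 0.02013
h_f = f(L/D)V²/(2g) = 0.02013·(789/0.271)·3.155²/(2·9.81) = 29.74 m

h_f ≈ 29.7 m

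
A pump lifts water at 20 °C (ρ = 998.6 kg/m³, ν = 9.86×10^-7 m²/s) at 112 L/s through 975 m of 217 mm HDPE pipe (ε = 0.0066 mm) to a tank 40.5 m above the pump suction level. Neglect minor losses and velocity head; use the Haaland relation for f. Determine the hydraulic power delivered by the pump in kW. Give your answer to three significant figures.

V = 4Q/(πD²) = 3.028 m/s; Re = 6.66×10^5; ε/D = 3.04×10^-5; f = 0.01286
h_f = f(L/D)V²/2g = 27.01 m
Total head H = z + h_f = 40.5 + 27.01 = 67.51 m
P_hyd = ρgQH = 998.6·9.81·0.112·67.51 = 74.07 kW

P_hyd ≈ 74.1 kW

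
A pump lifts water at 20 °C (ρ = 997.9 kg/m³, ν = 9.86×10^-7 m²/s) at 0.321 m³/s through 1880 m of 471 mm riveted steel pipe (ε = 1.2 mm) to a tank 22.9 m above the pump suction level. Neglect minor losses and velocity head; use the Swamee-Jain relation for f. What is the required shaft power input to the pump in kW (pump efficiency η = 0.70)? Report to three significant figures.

P_shaft ≈ 181 kW

V = 4Q/(πD²) = 1.842 m/s; Re = 8.80×10^5; ε/D = 0.00255; f = 0.02526
h_f = f(L/D)V²/2g = 17.44 m
Total head H = z + h_f = 22.9 + 17.44 = 40.34 m
P_hyd = ρgQH = 997.9·9.81·0.321·40.34 = 126.8 kW
P_shaft = P_hyd/η = 126.8/0.70 = 181.1 kW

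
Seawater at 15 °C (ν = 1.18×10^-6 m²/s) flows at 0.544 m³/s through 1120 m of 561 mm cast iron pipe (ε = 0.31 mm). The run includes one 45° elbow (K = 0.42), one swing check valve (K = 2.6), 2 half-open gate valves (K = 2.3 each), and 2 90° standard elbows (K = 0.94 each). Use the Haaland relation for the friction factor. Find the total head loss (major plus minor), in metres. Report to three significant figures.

V = 4Q/(πD²) = 2.201 m/s; V²/2g = 0.2469 m
Re = 1.05×10^6, ε/D = 5.53×10^-4 → f = 0.01751 (Haaland)
Major: h_f = f(L/D)·V²/2g = 0.01751·1996·0.2469 = 8.628 m
Minor: ΣK = 9.50; h_m = ΣK·V²/2g = 2.345 m
Total H_L = 8.628 + 2.345 = 10.97 m

H_L ≈ 11.0 m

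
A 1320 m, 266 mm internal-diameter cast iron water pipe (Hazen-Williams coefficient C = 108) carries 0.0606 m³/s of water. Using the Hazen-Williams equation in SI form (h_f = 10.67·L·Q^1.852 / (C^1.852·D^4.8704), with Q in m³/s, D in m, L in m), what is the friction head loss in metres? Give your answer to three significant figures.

h_f = 10.67·1320·0.0606^1.852 / (108^1.852·0.266^4.8704) = 8.492 m

h_f ≈ 8.49 m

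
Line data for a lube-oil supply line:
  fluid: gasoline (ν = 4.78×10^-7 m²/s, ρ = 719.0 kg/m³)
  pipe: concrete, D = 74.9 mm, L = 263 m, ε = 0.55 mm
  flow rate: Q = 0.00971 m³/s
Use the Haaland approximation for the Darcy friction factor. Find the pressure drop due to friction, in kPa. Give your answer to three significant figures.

Δp ≈ 212 kPa

V = 4Q/(πD²) = 4·0.00971/(π·0.0749²) = 2.204 m/s
Re = VD/ν = 2.204·0.0749/4.78×10^-7 = 3.45×10^5 → turbulent
ε/D = 0.55/74.9 = 0.00734
Haaland: f = 0.03450
h_f = f(L/D)V²/(2g) = 0.03450·(263/0.0749)·2.204²/(2·9.81) = 29.99 m
Δp = ρg·h_f = 719.0·9.81·29.99 = 211.5 kPa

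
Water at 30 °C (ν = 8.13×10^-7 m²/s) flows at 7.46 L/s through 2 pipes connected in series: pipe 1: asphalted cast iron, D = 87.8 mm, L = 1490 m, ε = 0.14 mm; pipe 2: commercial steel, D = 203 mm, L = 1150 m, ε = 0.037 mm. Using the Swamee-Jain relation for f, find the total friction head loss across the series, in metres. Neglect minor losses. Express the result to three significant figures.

Pipe 1: V = 1.232 m/s, Re = 1.33×10^5, ε/D = 0.00159, f = 0.02377, h_1 = f(L/D)V²/2g = 31.21 m
Pipe 2: V = 0.2305 m/s, Re = 5.76×10^4, ε/D = 1.82×10^-4, f = 0.02090, h_2 = f(L/D)V²/2g = 0.3206 m
Series → Q common, losses add: H = Σh = 31.53 m

H ≈ 31.5 m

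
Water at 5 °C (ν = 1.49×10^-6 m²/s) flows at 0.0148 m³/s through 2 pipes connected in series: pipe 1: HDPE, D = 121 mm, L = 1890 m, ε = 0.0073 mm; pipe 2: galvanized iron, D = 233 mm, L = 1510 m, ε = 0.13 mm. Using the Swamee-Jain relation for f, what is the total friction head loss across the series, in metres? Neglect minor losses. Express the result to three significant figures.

Pipe 1: V = 1.287 m/s, Re = 1.05×10^5, ε/D = 6.03×10^-5, f = 0.01807, h_1 = f(L/D)V²/2g = 23.83 m
Pipe 2: V = 0.3471 m/s, Re = 5.43×10^4, ε/D = 5.58×10^-4, f = 0.02252, h_2 = f(L/D)V²/2g = 0.8960 m
Series → Q common, losses add: H = Σh = 24.73 m

H ≈ 24.7 m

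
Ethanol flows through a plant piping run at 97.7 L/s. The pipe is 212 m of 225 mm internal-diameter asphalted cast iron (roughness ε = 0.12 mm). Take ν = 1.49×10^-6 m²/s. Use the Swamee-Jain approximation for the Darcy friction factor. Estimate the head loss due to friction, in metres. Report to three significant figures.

h_f ≈ 5.30 m

V = 4Q/(πD²) = 4·0.0977/(π·0.225²) = 2.457 m/s
Re = VD/ν = 2.457·0.225/1.49×10^-6 = 3.71×10^5 → turbulent
ε/D = 0.12/225 = 5.33×10^-4
Swamee-Jain: f = 0.01827
h_f = f(L/D)V²/(2g) = 0.01827·(212/0.225)·2.457²/(2·9.81) = 5.297 m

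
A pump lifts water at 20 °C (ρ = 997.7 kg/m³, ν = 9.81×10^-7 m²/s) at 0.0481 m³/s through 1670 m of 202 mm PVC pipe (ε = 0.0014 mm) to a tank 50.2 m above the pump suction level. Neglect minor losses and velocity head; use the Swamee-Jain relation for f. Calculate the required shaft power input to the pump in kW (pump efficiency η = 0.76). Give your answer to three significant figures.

V = 4Q/(πD²) = 1.501 m/s; Re = 3.09×10^5; ε/D = 6.93×10^-6; f = 0.01438
h_f = f(L/D)V²/2g = 13.65 m
Total head H = z + h_f = 50.2 + 13.65 = 63.85 m
P_hyd = ρgQH = 997.7·9.81·0.0481·63.85 = 30.06 kW
P_shaft = P_hyd/η = 30.06/0.76 = 39.55 kW

P_shaft ≈ 39.5 kW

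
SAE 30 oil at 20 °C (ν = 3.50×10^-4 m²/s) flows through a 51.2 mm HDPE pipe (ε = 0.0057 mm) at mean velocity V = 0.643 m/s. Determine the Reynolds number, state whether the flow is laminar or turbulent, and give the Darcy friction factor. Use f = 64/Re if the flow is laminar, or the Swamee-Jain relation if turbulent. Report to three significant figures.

Re ≈ 94.1; laminar; f = 64/Re ≈ 0.680

Re = VD/ν = 0.6430·0.0512/3.50×10^-4 = 94.1
Re < 2300 → laminar → f = 64/Re = 0.6804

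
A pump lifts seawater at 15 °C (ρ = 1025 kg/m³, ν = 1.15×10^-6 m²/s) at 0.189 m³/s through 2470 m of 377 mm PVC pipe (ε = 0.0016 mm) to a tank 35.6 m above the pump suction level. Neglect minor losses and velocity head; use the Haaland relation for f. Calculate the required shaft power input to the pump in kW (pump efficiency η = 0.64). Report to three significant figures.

P_shaft ≈ 142 kW

V = 4Q/(πD²) = 1.693 m/s; Re = 5.55×10^5; ε/D = 4.24×10^-6; f = 0.01287
h_f = f(L/D)V²/2g = 12.32 m
Total head H = z + h_f = 35.6 + 12.32 = 47.92 m
P_hyd = ρgQH = 1025·9.81·0.189·47.92 = 91.07 kW
P_shaft = P_hyd/η = 91.07/0.64 = 142.3 kW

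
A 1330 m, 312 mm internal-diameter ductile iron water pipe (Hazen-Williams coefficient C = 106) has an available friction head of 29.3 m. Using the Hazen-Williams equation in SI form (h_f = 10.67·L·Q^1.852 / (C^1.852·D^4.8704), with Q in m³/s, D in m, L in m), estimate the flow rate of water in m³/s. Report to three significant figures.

Q ≈ 0.176 m³/s

Rearranging: Q = [h_f·C^1.852·D^4.8704 / (10.67·L)]^(1/1.852)
Q = [29.3·106^1.852·0.312^4.8704 / (10.67·1330)]^0.540 = 0.1759 m³/s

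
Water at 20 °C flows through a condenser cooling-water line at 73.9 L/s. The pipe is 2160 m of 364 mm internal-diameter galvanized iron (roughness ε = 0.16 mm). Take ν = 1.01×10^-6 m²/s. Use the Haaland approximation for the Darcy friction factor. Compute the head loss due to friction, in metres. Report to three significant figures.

V = 4Q/(πD²) = 4·0.0739/(π·0.364²) = 0.7102 m/s
Re = VD/ν = 0.7102·0.364/1.01×10^-6 = 2.56×10^5 → turbulent
ε/D = 0.16/364 = 4.40×10^-4
Haaland: f = 0.01793
h_f = f(L/D)V²/(2g) = 0.01793·(2160/0.364)·0.7102²/(2·9.81) = 2.734 m

h_f ≈ 2.73 m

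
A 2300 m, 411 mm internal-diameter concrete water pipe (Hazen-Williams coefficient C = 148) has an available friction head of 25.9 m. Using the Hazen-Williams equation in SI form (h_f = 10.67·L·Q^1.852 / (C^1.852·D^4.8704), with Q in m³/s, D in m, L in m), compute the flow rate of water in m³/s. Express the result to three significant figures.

Q ≈ 0.353 m³/s

Rearranging: Q = [h_f·C^1.852·D^4.8704 / (10.67·L)]^(1/1.852)
Q = [25.9·148^1.852·0.411^4.8704 / (10.67·2300)]^0.540 = 0.3528 m³/s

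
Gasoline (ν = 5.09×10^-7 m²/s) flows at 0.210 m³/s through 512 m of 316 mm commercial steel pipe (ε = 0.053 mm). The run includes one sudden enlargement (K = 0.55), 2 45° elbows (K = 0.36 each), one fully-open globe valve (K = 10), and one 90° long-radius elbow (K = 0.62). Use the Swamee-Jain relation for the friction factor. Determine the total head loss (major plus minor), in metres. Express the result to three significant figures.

V = 4Q/(πD²) = 2.678 m/s; V²/2g = 0.3654 m
Re = 1.66×10^6, ε/D = 1.68×10^-4 → f = 0.01402 (Swamee-Jain)
Major: h_f = f(L/D)·V²/2g = 0.01402·1620·0.3654 = 8.299 m
Minor: ΣK = 11.9; h_m = ΣK·V²/2g = 4.345 m
Total H_L = 8.299 + 4.345 = 12.64 m

H_L ≈ 12.6 m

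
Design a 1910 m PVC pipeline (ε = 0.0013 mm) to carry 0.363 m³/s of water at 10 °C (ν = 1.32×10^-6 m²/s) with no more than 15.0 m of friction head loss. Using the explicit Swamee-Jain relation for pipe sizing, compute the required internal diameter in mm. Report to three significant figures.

Swamee-Jain (Type III): D = 0.66·[ε^1.25·(LQ²/(gh_f))^4.75 + ν·Q^9.4·(L/(gh_f))^5.2]^0.04
LQ²/(gh_f) = 1.710; L/(gh_f) = 12.98
Term 1 = ε^1.25·(…)^4.75 = 5.62×10^-7; Term 2 = ν·Q^9.4·(…)^5.2 = 5.93×10^-5
D = 0.66·(5.62×10^-7 + 5.93×10^-5)^0.04 = 0.4473 m = 447 mm
Check: V = 2.31 m/s, Re = 7.83×10^5, f = 0.01216, h_f = 14.1 m ≈ 15.0 m ✓

D ≈ 447 mm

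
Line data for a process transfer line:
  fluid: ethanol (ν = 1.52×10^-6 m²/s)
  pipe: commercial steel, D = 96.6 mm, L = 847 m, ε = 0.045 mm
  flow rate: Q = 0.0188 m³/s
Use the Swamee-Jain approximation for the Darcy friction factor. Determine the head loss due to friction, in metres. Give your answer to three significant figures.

h_f ≈ 56.3 m

V = 4Q/(πD²) = 4·0.0188/(π·0.0966²) = 2.565 m/s
Re = VD/ν = 2.565·0.0966/1.52×10^-6 = 1.63×10^5 → turbulent
ε/D = 0.045/96.6 = 4.66×10^-4
Swamee-Jain: f = 0.01913
h_f = f(L/D)V²/(2g) = 0.01913·(847/0.0966)·2.565²/(2·9.81) = 56.26 m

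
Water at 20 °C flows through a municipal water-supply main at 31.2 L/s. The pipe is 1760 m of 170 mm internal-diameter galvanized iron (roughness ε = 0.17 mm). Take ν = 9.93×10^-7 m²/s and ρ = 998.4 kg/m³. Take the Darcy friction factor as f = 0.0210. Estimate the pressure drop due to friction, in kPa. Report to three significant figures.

Δp ≈ 205 kPa

V = 4Q/(πD²) = 4·0.0312/(π·0.170²) = 1.375 m/s
h_f = f(L/D)V²/(2g) = 0.02100·(1760/0.170)·1.375²/(2·9.81) = 20.94 m
Δp = ρg·h_f = 998.4·9.81·20.94 = 205.1 kPa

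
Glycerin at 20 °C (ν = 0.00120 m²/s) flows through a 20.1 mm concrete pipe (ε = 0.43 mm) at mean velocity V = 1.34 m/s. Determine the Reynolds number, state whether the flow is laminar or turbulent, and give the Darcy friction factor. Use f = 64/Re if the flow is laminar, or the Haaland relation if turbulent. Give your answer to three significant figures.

Re ≈ 22.4; laminar; f = 64/Re ≈ 2.85

Re = VD/ν = 1.340·0.0201/0.00120 = 22.4
Re < 2300 → laminar → f = 64/Re = 2.851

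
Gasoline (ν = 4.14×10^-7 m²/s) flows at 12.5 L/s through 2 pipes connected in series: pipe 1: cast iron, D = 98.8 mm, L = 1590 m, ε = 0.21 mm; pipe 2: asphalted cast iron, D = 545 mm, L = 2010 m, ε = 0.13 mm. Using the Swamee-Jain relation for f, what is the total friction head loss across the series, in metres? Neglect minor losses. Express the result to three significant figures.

Pipe 1: V = 1.630 m/s, Re = 3.89×10^5, ε/D = 0.00213, f = 0.02438, h_1 = f(L/D)V²/2g = 53.16 m
Pipe 2: V = 0.05358 m/s, Re = 7.05×10^4, ε/D = 2.39×10^-4, f = 0.02036, h_2 = f(L/D)V²/2g = 0.01099 m
Series → Q common, losses add: H = Σh = 53.18 m

H ≈ 53.2 m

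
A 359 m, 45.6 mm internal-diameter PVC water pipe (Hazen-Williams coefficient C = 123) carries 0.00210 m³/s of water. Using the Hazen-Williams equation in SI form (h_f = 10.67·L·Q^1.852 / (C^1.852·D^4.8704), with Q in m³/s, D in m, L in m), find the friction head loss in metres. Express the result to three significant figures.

h_f = 10.67·359·0.00210^1.852 / (123^1.852·0.0456^4.8704) = 19.27 m

h_f ≈ 19.3 m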